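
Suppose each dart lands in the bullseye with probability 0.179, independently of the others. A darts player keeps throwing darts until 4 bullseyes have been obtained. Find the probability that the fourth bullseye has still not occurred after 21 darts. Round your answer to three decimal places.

0.466

Needing more than 21 darts ⇔ fewer than 4 successes in the first 21. With X ~ Binomial(21, 0.179), P(Y > 21) = P(X ≤ 3).
  k=0: C(21,0)·0.179^0·0.821^21 = 0.01589
  k=1: C(21,1)·0.179^1·0.821^20 = 0.07277
  k=2: C(21,2)·0.179^2·0.821^19 = 0.15865
  k=3: C(21,3)·0.179^3·0.821^18 = 0.21907
P(X ≤ 3) = 0.46638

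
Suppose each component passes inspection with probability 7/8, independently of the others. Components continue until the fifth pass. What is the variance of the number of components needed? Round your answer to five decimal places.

0.81633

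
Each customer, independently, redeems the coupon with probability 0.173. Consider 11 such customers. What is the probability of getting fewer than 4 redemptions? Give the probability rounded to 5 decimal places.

0.89330

X ~ Binomial(11, 0.173); P(X ≤ 3) = Σ C(11,k) p^k (1−p)^(11−k) over k:
  k=0: C(11,0)·0.173^0·0.827^11 = 0.1237544
  k=1: C(11,1)·0.173^1·0.827^10 = 0.2847698
  k=2: C(11,2)·0.173^2·0.827^9 = 0.2978547
  k=3: C(11,3)·0.173^3·0.827^8 = 0.1869245
Total = 0.8933034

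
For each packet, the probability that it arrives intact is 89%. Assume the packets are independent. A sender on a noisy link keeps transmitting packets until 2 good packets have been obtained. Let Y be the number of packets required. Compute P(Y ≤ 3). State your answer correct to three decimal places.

0.966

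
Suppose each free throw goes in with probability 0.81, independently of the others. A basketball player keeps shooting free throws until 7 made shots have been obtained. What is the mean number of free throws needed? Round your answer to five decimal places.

8.64198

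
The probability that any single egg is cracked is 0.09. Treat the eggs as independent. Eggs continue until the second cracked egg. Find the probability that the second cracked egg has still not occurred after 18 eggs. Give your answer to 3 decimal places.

Needing more than 18 eggs ⇔ fewer than 2 successes in the first 18. With X ~ Binomial(18, 0.09), P(Y > 18) = P(X ≤ 1).
  k=0: C(18,0)·0.09^0·0.91^18 = 0.18312
  k=1: C(18,1)·0.09^1·0.91^17 = 0.32600
P(X ≤ 1) = 0.50912

0.509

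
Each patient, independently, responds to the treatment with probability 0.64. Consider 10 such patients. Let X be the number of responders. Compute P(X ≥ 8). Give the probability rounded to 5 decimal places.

X ~ Binomial(10, 0.64); P(X ≥ 8) = Σ C(10,k) p^k (1−p)^(10−k) over k:
  k=8: C(10,8)·0.64^8·0.36^2 = 0.1641562
  k=9: C(10,9)·0.64^9·0.36^1 = 0.0648518
  k=10: C(10,10)·0.64^10·0.36^0 = 0.0115292
Total = 0.2405373

0.24054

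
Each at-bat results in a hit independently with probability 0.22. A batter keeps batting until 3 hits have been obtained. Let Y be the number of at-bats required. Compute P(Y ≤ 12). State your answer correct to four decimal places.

Finishing within 12 at-bats ⇔ at least 3 successes in the first 12. With X ~ Binomial(12, 0.22), P(Y ≤ 12) = 1 − P(X ≤ 2).
  k=0: C(12,0)·0.22^0·0.78^12 = 0.050715
  k=1: C(12,1)·0.22^1·0.78^11 = 0.171650
  k=2: C(12,2)·0.22^2·0.78^10 = 0.266278
1 − 0.488643 = 0.511357

0.5114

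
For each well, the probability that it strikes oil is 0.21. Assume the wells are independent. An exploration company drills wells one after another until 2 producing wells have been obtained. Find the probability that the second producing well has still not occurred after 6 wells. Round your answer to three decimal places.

Needing more than 6 wells ⇔ fewer than 2 successes in the first 6. With X ~ Binomial(6, 0.21), P(Y > 6) = P(X ≤ 1).
  k=0: C(6,0)·0.21^0·0.79^6 = 0.24309
  k=1: C(6,1)·0.21^1·0.79^5 = 0.38771
P(X ≤ 1) = 0.63080

0.631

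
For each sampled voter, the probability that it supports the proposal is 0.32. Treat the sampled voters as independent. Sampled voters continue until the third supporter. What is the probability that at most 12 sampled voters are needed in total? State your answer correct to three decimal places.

0.792

Finishing within 12 sampled voters ⇔ at least 3 successes in the first 12. With X ~ Binomial(12, 0.32), P(Y ≤ 12) = 1 − P(X ≤ 2).
  k=0: C(12,0)·0.32^0·0.68^12 = 0.00977
  k=1: C(12,1)·0.32^1·0.68^11 = 0.05520
  k=2: C(12,2)·0.32^2·0.68^10 = 0.14287
1 − 0.20784 = 0.79216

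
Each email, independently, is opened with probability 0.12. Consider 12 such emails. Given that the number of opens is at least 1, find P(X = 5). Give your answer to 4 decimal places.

X ~ Binomial(12, 0.12). Want P(X=5 | X≥1) = P(X=5) / P(X≥1).
P(X=5) = C(12,5)·0.12^5·0.88^7 = 0.008054
P(X≥1) = 1 − 0.215671 = 0.784329
Ratio = 0.008054 / 0.784329 = 0.010269

0.0103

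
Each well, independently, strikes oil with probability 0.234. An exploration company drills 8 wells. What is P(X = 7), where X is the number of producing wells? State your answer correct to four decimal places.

0.0002

X ~ Binomial(n=8, p=0.234).
P(X=7) = C(8,7) · p^7 · (1−p)^1
= 8 · 3.8416e-05 · 0.766 = 0.000235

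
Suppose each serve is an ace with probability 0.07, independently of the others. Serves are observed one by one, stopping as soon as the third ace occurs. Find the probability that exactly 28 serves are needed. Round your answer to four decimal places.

Y = trial on which the third success occurs; negative binomial, r=3, p=0.07.
P(Y=28) = C(27,2) · p^3 · (1−p)^25
= 351 · 0.000343 · 0.16296 = 0.019619

0.0196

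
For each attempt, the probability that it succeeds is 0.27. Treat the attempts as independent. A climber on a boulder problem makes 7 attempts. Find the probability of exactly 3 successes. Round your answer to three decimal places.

X ~ Binomial(n=7, p=0.27).
P(X=3) = C(7,3) · p^3 · (1−p)^4
= 35 · 0.019683 · 0.28398 = 0.19564

0.196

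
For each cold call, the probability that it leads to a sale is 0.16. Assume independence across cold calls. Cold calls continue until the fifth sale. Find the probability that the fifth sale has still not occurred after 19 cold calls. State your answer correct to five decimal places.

Needing more than 19 cold calls ⇔ fewer than 5 successes in the first 19. With X ~ Binomial(19, 0.16), P(Y > 19) = P(X ≤ 4).
  k=0: C(19,0)·0.16^0·0.84^19 = 0.0364172
  k=1: C(19,1)·0.16^1·0.84^18 = 0.1317955
  k=2: C(19,2)·0.16^2·0.84^17 = 0.2259352
  k=3: C(19,3)·0.16^3·0.84^16 = 0.2438666
  k=4: C(19,4)·0.16^4·0.84^15 = 0.1858031
P(X ≤ 4) = 0.8238177

0.82382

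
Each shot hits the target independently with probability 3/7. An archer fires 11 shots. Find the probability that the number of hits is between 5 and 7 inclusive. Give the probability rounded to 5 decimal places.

X ~ Binomial(11, 0.428571); P(5 ≤ X ≤ 7) = Σ C(11,k) p^k (1−p)^(11−k) over k:
  k=5: C(11,5)·0.428571^5·0.571429^6 = 0.2325572
  k=6: C(11,6)·0.428571^6·0.571429^5 = 0.1744179
  k=7: C(11,7)·0.428571^7·0.571429^4 = 0.0934382
Total = 0.5004132

0.50041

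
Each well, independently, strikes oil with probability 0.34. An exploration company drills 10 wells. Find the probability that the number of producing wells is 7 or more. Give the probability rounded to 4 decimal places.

0.0220

X ~ Binomial(10, 0.34); P(X ≥ 7) = Σ C(10,k) p^k (1−p)^(10−k) over k:
  k=7: C(10,7)·0.34^7·0.66^3 = 0.018120
  k=8: C(10,8)·0.34^8·0.66^2 = 0.003501
  k=9: C(10,9)·0.34^9·0.66^1 = 0.000401
  k=10: C(10,10)·0.34^10·0.66^0 = 0.000021
Total = 0.022042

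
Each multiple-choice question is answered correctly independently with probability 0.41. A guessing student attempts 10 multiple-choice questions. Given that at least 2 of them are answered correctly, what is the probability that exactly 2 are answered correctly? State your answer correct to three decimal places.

0.116

X ~ Binomial(10, 0.41). Want P(X=2 | X≥2) = P(X=2) / P(X≥2).
P(X=2) = C(10,2)·0.41^2·0.59^8 = 0.11107
P(X≥2) = 1 − 0.00511 − 0.03552 = 0.95937
Ratio = 0.11107 / 0.95937 = 0.11577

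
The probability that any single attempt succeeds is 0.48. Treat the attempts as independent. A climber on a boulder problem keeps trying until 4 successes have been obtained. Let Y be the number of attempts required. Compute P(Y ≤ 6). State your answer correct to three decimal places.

0.307

Finishing within 6 attempts ⇔ at least 4 successes in the first 6. With X ~ Binomial(6, 0.48), P(Y ≤ 6) = 1 − P(X ≤ 3).
  k=0: C(6,0)·0.48^0·0.52^6 = 0.01977
  k=1: C(6,1)·0.48^1·0.52^5 = 0.10950
  k=2: C(6,2)·0.48^2·0.52^4 = 0.25269
  k=3: C(6,3)·0.48^3·0.52^3 = 0.31100
1 − 0.69296 = 0.30704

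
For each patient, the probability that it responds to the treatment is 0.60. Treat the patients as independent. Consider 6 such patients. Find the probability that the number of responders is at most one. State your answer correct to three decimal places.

0.041

X ~ Binomial(6, 0.60); P(X ≤ 1) = Σ C(6,k) p^k (1−p)^(6−k) over k:
  k=0: C(6,0)·0.60^0·0.40^6 = 0.00410
  k=1: C(6,1)·0.60^1·0.40^5 = 0.03686
Total = 0.04096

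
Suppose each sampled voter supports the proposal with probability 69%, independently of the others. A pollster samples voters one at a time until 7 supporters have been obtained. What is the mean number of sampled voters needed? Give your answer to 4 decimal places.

10.1449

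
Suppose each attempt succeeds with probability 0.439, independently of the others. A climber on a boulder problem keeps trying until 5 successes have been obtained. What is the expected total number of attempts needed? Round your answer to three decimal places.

Y = total attempts until the fifth success; negative binomial with r=5, p=0.439.
E[Y] = r / p = 5 / 0.439 = 11.38952

11.390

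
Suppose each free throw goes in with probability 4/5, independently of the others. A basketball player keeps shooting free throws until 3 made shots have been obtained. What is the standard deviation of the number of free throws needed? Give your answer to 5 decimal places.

0.96825

Y = total free throws until the third success; negative binomial with r=3, p=0.80.
SD(Y) = √[r(1−p)/p²] = √(0.9375000) = 0.9682458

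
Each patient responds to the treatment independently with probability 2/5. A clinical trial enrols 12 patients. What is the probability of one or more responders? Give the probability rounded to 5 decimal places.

0.99782

P(at least one) = 1 − P(none) = 1 − (1 − 0.40)^12
= 1 − 0.0021768 = 0.9978232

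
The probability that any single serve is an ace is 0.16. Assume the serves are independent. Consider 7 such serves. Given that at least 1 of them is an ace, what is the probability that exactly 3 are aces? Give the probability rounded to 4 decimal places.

0.1013

X ~ Binomial(7, 0.16). Want P(X=3 | X≥1) = P(X=3) / P(X≥1).
P(X=3) = C(7,3)·0.16^3·0.84^4 = 0.071375
P(X≥1) = 1 − 0.295090 = 0.704910
Ratio = 0.071375 / 0.704910 = 0.101254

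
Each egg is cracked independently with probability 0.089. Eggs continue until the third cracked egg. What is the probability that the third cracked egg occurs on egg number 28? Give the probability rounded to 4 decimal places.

Y = trial on which the third success occurs; negative binomial, r=3, p=0.089.
P(Y=28) = C(27,2) · p^3 · (1−p)^25
= 351 · 0.00070497 · 0.097266 = 0.024068

0.0241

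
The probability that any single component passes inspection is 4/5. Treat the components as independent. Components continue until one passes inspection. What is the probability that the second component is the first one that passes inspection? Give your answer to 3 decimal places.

0.160

Geometric (trials to first success), p = 0.80.
P(Y = 2) = (1−p)^1 · p = 0.2 · 0.80 = 0.16000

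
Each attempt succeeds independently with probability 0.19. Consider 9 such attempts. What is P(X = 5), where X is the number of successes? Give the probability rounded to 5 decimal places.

0.01343

X ~ Binomial(n=9, p=0.19).
P(X=5) = C(9,5) · p^5 · (1−p)^4
= 126 · 0.00024761 · 0.43047 = 0.0134301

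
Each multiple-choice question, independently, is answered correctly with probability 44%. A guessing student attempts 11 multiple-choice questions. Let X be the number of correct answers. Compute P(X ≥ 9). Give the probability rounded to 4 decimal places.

X ~ Binomial(11, 0.44); P(X ≥ 9) = Σ C(11,k) p^k (1−p)^(11−k) over k:
  k=9: C(11,9)·0.44^9·0.56^2 = 0.010661
  k=10: C(11,10)·0.44^10·0.56^1 = 0.001675
  k=11: C(11,11)·0.44^11·0.56^0 = 0.000120
Total = 0.012456

0.0125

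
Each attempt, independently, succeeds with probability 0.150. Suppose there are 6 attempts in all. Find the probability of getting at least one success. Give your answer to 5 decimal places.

P(at least one) = 1 − P(none) = 1 − (1 − 0.15)^6
= 1 − 0.3771495 = 0.6228505

0.62285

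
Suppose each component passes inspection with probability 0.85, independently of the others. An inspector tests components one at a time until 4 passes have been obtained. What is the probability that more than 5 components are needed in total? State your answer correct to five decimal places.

Needing more than 5 components ⇔ fewer than 4 successes in the first 5. With X ~ Binomial(5, 0.85), P(Y > 5) = P(X ≤ 3).
  k=0: C(5,0)·0.85^0·0.15^5 = 0.0000759
  k=1: C(5,1)·0.85^1·0.15^4 = 0.0021516
  k=2: C(5,2)·0.85^2·0.15^3 = 0.0243844
  k=3: C(5,3)·0.85^3·0.15^2 = 0.1381781
P(X ≤ 3) = 0.1647900

0.16479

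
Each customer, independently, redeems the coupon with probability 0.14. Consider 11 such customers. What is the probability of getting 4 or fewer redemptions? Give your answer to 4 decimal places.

X ~ Binomial(11, 0.14); P(X ≤ 4) = Σ C(11,k) p^k (1−p)^(11−k) over k:
  k=0: C(11,0)·0.14^0·0.86^11 = 0.190319
  k=1: C(11,1)·0.14^1·0.86^10 = 0.340804
  k=2: C(11,2)·0.14^2·0.86^9 = 0.277399
  k=3: C(11,3)·0.14^3·0.86^8 = 0.135474
  k=4: C(11,4)·0.14^4·0.86^7 = 0.044108
Total = 0.988104

0.9881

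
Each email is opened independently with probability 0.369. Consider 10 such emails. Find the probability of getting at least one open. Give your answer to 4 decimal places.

0.9900

P(at least one) = 1 − P(none) = 1 − (1 − 0.369)^10
= 1 − 0.010007 = 0.989993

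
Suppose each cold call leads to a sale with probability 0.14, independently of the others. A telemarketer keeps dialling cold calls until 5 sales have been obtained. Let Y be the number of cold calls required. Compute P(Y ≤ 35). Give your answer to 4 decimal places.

Finishing within 35 cold calls ⇔ at least 5 successes in the first 35. With X ~ Binomial(35, 0.14), P(Y ≤ 35) = 1 − P(X ≤ 4).
  k=0: C(35,0)·0.14^0·0.86^35 = 0.005099
  k=1: C(35,1)·0.14^1·0.86^34 = 0.029050
  k=2: C(35,2)·0.14^2·0.86^33 = 0.080394
  k=3: C(35,3)·0.14^3·0.86^32 = 0.143961
  k=4: C(35,4)·0.14^4·0.86^31 = 0.187484
1 − 0.445987 = 0.554013

0.5540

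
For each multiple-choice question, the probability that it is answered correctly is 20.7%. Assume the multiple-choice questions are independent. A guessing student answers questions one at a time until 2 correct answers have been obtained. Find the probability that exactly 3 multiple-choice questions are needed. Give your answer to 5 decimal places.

0.06796

Y = trial on which the second success occurs; negative binomial, r=2, p=0.207.
P(Y=3) = C(2,1) · p^2 · (1−p)^1
= 2 · 0.042849 · 0.793 = 0.0679585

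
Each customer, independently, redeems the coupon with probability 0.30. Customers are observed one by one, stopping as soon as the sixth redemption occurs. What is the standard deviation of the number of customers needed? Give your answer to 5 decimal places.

Y = total customers until the sixth success; negative binomial with r=6, p=0.30.
SD(Y) = √[r(1−p)/p²] = √(46.6666667) = 6.8313005

6.83130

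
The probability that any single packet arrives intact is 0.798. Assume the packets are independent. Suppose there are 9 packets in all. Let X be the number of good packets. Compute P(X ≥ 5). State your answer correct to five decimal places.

0.97958

X ~ Binomial(9, 0.798); P(X ≥ 5) = Σ C(9,k) p^k (1−p)^(9−k) over k:
  k=5: C(9,5)·0.798^5·0.202^4 = 0.0678876
  k=6: C(9,6)·0.798^6·0.202^3 = 0.1787931
  k=7: C(9,7)·0.798^7·0.202^2 = 0.3027091
  k=8: C(9,8)·0.798^8·0.202^1 = 0.2989627
  k=9: C(9,9)·0.798^9·0.202^0 = 0.1312279
Total = 0.9795804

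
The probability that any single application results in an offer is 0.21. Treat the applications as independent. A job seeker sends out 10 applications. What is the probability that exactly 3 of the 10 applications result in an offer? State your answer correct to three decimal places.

0.213

X ~ Binomial(n=10, p=0.21).
P(X=3) = C(10,3) · p^3 · (1−p)^7
= 120 · 0.009261 · 0.19204 = 0.21342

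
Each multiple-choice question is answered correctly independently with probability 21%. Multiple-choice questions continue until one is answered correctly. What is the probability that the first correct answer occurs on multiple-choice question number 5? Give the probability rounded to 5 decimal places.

Geometric (trials to first success), p = 0.21.
P(Y = 5) = (1−p)^4 · p = 0.3895 · 0.21 = 0.0817952

0.08180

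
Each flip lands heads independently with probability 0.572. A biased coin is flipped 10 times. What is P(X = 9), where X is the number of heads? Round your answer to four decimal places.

X ~ Binomial(n=10, p=0.572).
P(X=9) = C(10,9) · p^9 · (1−p)^1
= 10 · 0.0065549 · 0.428 = 0.028055

0.0281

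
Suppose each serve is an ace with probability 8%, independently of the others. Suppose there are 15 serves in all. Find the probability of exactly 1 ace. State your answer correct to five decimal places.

0.37343

X ~ Binomial(n=15, p=0.08).
P(X=1) = C(15,1) · p^1 · (1−p)^14
= 15 · 0.08 · 0.31119 = 0.3734314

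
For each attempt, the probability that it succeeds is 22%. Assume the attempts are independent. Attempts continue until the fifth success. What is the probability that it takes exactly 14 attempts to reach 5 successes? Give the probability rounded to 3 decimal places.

0.039

Y = trial on which the fifth success occurs; negative binomial, r=5, p=0.22.
P(Y=14) = C(13,4) · p^5 · (1−p)^9
= 715 · 0.00051536 · 0.10687 = 0.03938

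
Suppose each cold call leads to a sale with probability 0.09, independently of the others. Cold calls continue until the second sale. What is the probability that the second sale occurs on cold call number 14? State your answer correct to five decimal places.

0.03396

Y = trial on which the second success occurs; negative binomial, r=2, p=0.09.
P(Y=14) = C(13,1) · p^2 · (1−p)^12
= 13 · 0.0081 · 0.32248 = 0.0339567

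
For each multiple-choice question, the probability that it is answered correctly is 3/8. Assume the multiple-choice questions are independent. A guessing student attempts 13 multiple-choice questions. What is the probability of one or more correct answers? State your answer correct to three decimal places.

0.998

P(at least one) = 1 − P(none) = 1 − (1 − 0.375)^13
= 1 − 0.00222 = 0.99778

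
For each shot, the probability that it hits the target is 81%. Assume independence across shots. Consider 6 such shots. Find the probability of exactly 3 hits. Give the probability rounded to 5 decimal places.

X ~ Binomial(n=6, p=0.81).
P(X=3) = C(6,3) · p^3 · (1−p)^3
= 20 · 0.53144 · 0.006859 = 0.0729031

0.07290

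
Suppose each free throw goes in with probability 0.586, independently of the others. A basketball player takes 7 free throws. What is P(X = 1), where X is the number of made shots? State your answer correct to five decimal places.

0.02065

X ~ Binomial(n=7, p=0.586).
P(X=1) = C(7,1) · p^1 · (1−p)^6
= 7 · 0.586 · 0.005035 = 0.0206537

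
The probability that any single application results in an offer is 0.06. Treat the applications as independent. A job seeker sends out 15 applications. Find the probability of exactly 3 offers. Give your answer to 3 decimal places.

X ~ Binomial(n=15, p=0.06).
P(X=3) = C(15,3) · p^3 · (1−p)^12
= 455 · 0.000216 · 0.47592 = 0.04677

0.047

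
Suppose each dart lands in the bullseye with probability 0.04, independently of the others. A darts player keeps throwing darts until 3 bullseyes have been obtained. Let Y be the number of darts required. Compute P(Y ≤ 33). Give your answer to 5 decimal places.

Finishing within 33 darts ⇔ at least 3 successes in the first 33. With X ~ Binomial(33, 0.04), P(Y ≤ 33) = 1 − P(X ≤ 2).
  k=0: C(33,0)·0.04^0·0.96^33 = 0.2599864
  k=1: C(33,1)·0.04^1·0.96^32 = 0.3574813
  k=2: C(33,2)·0.04^2·0.96^31 = 0.2383209
1 − 0.8557887 = 0.1442113

0.14421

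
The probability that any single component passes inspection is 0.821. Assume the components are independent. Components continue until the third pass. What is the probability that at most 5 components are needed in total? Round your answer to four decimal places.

Finishing within 5 components ⇔ at least 3 successes in the first 5. With X ~ Binomial(5, 0.821), P(Y ≤ 5) = 1 − P(X ≤ 2).
  k=0: C(5,0)·0.821^0·0.179^5 = 0.000184
  k=1: C(5,1)·0.821^1·0.179^4 = 0.004214
  k=2: C(5,2)·0.821^2·0.179^3 = 0.038659
1 − 0.043057 = 0.956943

0.9569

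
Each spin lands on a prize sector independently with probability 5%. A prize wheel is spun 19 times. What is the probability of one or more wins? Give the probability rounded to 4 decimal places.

0.6226

P(at least one) = 1 − P(none) = 1 − (1 − 0.05)^19
= 1 − 0.377354 = 0.622646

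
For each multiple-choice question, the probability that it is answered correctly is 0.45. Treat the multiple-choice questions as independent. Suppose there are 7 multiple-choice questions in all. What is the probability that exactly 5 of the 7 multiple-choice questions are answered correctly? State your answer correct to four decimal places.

0.1172

X ~ Binomial(n=7, p=0.45).
P(X=5) = C(7,5) · p^5 · (1−p)^2
= 21 · 0.018453 · 0.3025 = 0.117221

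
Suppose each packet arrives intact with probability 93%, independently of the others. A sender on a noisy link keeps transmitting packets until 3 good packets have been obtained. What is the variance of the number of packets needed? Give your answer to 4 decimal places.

Y = total packets until the third success; negative binomial with r=3, p=0.93.
Var(Y) = r(1−p)/p² = 3·0.07 / 0.93² = 0.242803

0.2428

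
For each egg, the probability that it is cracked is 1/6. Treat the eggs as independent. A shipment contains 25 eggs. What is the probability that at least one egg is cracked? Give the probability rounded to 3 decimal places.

0.990

P(at least one) = 1 − P(none) = 1 − (1 − 0.166667)^25
= 1 − 0.01048 = 0.98952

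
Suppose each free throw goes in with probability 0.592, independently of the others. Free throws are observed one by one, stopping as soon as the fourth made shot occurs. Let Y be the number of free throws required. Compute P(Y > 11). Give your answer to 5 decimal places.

Needing more than 11 free throws ⇔ fewer than 4 successes in the first 11. With X ~ Binomial(11, 0.592), P(Y > 11) = P(X ≤ 3).
  k=0: C(11,0)·0.592^0·0.408^11 = 0.0000522
  k=1: C(11,1)·0.592^1·0.408^10 = 0.0008324
  k=2: C(11,2)·0.592^2·0.408^9 = 0.0060388
  k=3: C(11,3)·0.592^3·0.408^8 = 0.0262864
P(X ≤ 3) = 0.0332096

0.03321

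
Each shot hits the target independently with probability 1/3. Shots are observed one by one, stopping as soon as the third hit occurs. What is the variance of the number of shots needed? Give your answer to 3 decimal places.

18.000

Y = total shots until the third success; negative binomial with r=3, p=0.333333.
Var(Y) = r(1−p)/p² = 3·0.666667 / 0.333333² = 18.00000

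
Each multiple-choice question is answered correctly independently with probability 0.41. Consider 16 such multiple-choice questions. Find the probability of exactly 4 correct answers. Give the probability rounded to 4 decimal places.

X ~ Binomial(n=16, p=0.41).
P(X=4) = C(16,4) · p^4 · (1−p)^12
= 1820 · 0.028258 · 0.0017792 = 0.091502

0.0915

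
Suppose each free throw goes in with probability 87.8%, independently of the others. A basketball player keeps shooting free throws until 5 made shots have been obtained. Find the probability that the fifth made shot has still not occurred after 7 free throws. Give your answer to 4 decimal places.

0.0435

Needing more than 7 free throws ⇔ fewer than 5 successes in the first 7. With X ~ Binomial(7, 0.878), P(Y > 7) = P(X ≤ 4).
  k=0: C(7,0)·0.878^0·0.122^7 = 0.000000
  k=1: C(7,1)·0.878^1·0.122^6 = 0.000020
  k=2: C(7,2)·0.878^2·0.122^5 = 0.000438
  k=3: C(7,3)·0.878^3·0.122^4 = 0.005248
  k=4: C(7,4)·0.878^4·0.122^3 = 0.037768
P(X ≤ 4) = 0.043474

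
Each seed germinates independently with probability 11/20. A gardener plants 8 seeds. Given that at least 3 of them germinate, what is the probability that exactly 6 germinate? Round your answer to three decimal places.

X ~ Binomial(8, 0.55). Want P(X=6 | X≥3) = P(X=6) / P(X≥3).
P(X=6) = C(8,6)·0.55^6·0.45^2 = 0.15695
P(X≥3) = 1 − 0.00168 − 0.01644 − 0.07033 = 0.91154
Ratio = 0.15695 / 0.91154 = 0.17218

0.172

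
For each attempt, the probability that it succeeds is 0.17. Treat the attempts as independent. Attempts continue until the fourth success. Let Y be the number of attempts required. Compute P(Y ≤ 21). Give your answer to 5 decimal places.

0.48968

Finishing within 21 attempts ⇔ at least 4 successes in the first 21. With X ~ Binomial(21, 0.17), P(Y ≤ 21) = 1 − P(X ≤ 3).
  k=0: C(21,0)·0.17^0·0.83^21 = 0.0199820
  k=1: C(21,1)·0.17^1·0.83^20 = 0.0859469
  k=2: C(21,2)·0.17^2·0.83^19 = 0.1760358
  k=3: C(21,3)·0.17^3·0.83^18 = 0.2283516
1 − 0.5103163 = 0.4896837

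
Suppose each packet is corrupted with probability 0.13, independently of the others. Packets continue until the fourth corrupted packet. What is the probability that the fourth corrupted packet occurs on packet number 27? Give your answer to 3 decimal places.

0.030

Y = trial on which the fourth success occurs; negative binomial, r=4, p=0.13.
P(Y=27) = C(26,3) · p^4 · (1−p)^23
= 2600 · 0.00028561 · 0.040639 = 0.03018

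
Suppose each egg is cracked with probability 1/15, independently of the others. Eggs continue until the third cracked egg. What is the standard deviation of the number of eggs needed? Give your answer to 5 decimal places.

25.09980

Y = total eggs until the third success; negative binomial with r=3, p=0.066667.
SD(Y) = √[r(1−p)/p²] = √(630.0000000) = 25.0998008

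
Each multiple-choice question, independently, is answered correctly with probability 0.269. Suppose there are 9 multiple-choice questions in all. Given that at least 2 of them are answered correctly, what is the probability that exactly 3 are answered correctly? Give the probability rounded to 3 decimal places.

0.336

X ~ Binomial(9, 0.269). Want P(X=3 | X≥2) = P(X=3) / P(X≥2).
P(X=3) = C(9,3)·0.269^3·0.731^6 = 0.24948
P(X≥2) = 1 − 0.05960 − 0.19739 = 0.74300
Ratio = 0.24948 / 0.74300 = 0.33578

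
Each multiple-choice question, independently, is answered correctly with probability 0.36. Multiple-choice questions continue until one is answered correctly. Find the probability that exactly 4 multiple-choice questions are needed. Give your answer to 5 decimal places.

0.09437

Geometric (trials to first success), p = 0.36.
P(Y = 4) = (1−p)^3 · p = 0.26214 · 0.36 = 0.0943718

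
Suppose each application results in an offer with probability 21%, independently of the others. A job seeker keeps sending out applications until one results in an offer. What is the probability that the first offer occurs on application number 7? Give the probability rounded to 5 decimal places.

Geometric (trials to first success), p = 0.21.
P(Y = 7) = (1−p)^6 · p = 0.24309 · 0.21 = 0.0510484

0.05105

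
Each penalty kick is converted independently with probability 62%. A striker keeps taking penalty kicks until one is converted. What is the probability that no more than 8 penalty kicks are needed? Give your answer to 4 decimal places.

Y = number of penalty kicks to the first success; geometric, p = 0.62.
P(Y ≤ 8) = 1 − (1−p)^8 = 1 − 0.000435 = 0.999565

0.9996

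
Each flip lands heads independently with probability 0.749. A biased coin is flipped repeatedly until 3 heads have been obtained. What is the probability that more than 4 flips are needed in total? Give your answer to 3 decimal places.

0.263

Needing more than 4 flips ⇔ fewer than 3 successes in the first 4. With X ~ Binomial(4, 0.749), P(Y > 4) = P(X ≤ 2).
  k=0: C(4,0)·0.749^0·0.251^4 = 0.00397
  k=1: C(4,1)·0.749^1·0.251^3 = 0.04738
  k=2: C(4,2)·0.749^2·0.251^2 = 0.21206
P(X ≤ 2) = 0.26341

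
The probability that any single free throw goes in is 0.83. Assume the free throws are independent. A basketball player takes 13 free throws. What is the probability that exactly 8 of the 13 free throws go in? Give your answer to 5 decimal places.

0.04116

X ~ Binomial(n=13, p=0.83).
P(X=8) = C(13,8) · p^8 · (1−p)^5
= 1287 · 0.22523 · 0.00014199 = 0.0411574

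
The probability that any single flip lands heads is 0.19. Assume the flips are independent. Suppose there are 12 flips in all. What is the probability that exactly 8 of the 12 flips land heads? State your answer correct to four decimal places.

0.0004

X ~ Binomial(n=12, p=0.19).
P(X=8) = C(12,8) · p^8 · (1−p)^4
= 495 · 1.6984e-06 · 0.43047 = 0.000362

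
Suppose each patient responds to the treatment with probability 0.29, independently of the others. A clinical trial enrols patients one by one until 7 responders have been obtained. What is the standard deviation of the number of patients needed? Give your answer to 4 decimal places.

Y = total patients until the seventh success; negative binomial with r=7, p=0.29.
SD(Y) = √[r(1−p)/p²] = √(59.096314) = 7.687413

7.6874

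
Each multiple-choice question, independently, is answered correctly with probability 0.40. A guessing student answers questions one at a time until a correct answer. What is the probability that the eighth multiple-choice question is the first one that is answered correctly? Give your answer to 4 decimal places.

0.0112

Geometric (trials to first success), p = 0.40.
P(Y = 8) = (1−p)^7 · p = 0.027994 · 0.40 = 0.011197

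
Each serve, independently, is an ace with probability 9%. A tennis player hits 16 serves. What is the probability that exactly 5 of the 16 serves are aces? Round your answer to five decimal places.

0.00914

X ~ Binomial(n=16, p=0.09).
P(X=5) = C(16,5) · p^5 · (1−p)^11
= 4368 · 5.9049e-06 · 0.35437 = 0.0091401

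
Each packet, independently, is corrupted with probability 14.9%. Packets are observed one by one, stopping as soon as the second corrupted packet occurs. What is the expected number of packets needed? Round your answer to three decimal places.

13.423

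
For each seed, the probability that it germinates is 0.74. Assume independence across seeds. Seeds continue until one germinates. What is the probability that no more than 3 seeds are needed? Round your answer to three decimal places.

Y = number of seeds to the first success; geometric, p = 0.74.
P(Y ≤ 3) = 1 − (1−p)^3 = 1 − 0.01758 = 0.98242

0.982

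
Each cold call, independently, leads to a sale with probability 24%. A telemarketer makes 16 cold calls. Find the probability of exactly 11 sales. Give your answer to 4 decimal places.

0.0002

X ~ Binomial(n=16, p=0.24).
P(X=11) = C(16,11) · p^11 · (1−p)^5
= 4368 · 1.5217e-07 · 0.25355 = 0.000169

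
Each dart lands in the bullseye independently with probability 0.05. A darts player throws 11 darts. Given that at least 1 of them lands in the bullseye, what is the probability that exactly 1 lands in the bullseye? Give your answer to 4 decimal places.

0.7637

X ~ Binomial(11, 0.05). Want P(X=1 | X≥1) = P(X=1) / P(X≥1).
P(X=1) = C(11,1)·0.05^1·0.95^10 = 0.329305
P(X≥1) = 1 − 0.568800 = 0.431200
Ratio = 0.329305 / 0.431200 = 0.763695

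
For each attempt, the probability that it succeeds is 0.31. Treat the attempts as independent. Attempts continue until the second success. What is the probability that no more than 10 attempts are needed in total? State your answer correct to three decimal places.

Finishing within 10 attempts ⇔ at least 2 successes in the first 10. With X ~ Binomial(10, 0.31), P(Y ≤ 10) = 1 − P(X ≤ 1).
  k=0: C(10,0)·0.31^0·0.69^10 = 0.02446
  k=1: C(10,1)·0.31^1·0.69^9 = 0.10990
1 − 0.13436 = 0.86564

0.866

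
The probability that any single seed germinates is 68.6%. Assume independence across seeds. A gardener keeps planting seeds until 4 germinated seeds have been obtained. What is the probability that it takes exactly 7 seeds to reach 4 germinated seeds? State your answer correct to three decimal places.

0.137

Y = trial on which the fourth success occurs; negative binomial, r=4, p=0.686.
P(Y=7) = C(6,3) · p^4 · (1−p)^3
= 20 · 0.22146 · 0.030959 = 0.13712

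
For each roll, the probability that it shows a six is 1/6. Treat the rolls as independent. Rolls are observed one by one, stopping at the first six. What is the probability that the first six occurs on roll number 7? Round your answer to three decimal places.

Geometric (trials to first success), p = 0.166667.
P(Y = 7) = (1−p)^6 · p = 0.3349 · 0.166667 = 0.05582

0.056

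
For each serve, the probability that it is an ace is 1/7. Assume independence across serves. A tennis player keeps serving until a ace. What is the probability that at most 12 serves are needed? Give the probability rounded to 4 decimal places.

Y = number of serves to the first success; geometric, p = 0.142857.
P(Y ≤ 12) = 1 − (1−p)^12 = 1 − 0.157267 = 0.842733

0.8427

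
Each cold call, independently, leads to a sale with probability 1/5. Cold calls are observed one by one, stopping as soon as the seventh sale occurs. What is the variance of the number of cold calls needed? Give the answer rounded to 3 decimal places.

Y = total cold calls until the seventh success; negative binomial with r=7, p=0.20.
Var(Y) = r(1−p)/p² = 7·0.80 / 0.20² = 140.00000

140.000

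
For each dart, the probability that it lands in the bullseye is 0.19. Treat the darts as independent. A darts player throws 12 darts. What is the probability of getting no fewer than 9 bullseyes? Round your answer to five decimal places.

X ~ Binomial(12, 0.19); P(X ≥ 9) = Σ C(12,k) p^k (1−p)^(12−k) over k:
  k=9: C(12,9)·0.19^9·0.81^3 = 0.0000377
  k=10: C(12,10)·0.19^10·0.81^2 = 0.0000027
  k=11: C(12,11)·0.19^11·0.81^1 = 0.0000001
  k=12: C(12,12)·0.19^12·0.81^0 = 0.0000000
Total = 0.0000405

0.00004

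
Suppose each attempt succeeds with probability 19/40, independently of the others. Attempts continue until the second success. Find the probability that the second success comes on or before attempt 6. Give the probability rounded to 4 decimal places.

0.8654

Finishing within 6 attempts ⇔ at least 2 successes in the first 6. With X ~ Binomial(6, 0.475), P(Y ≤ 6) = 1 − P(X ≤ 1).
  k=0: C(6,0)·0.475^0·0.525^6 = 0.020939
  k=1: C(6,1)·0.475^1·0.525^5 = 0.113669
1 − 0.134608 = 0.865392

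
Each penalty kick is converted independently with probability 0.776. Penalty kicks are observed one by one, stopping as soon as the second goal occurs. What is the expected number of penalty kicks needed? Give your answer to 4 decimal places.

2.5773

Y = total penalty kicks until the second success; negative binomial with r=2, p=0.776.
E[Y] = r / p = 2 / 0.776 = 2.577320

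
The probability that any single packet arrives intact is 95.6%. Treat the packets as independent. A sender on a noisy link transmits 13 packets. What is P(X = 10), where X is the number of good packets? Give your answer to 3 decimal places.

X ~ Binomial(n=13, p=0.956).
P(X=10) = C(13,10) · p^10 · (1−p)^3
= 286 · 0.63764 · 8.5184e-05 = 0.01553

0.016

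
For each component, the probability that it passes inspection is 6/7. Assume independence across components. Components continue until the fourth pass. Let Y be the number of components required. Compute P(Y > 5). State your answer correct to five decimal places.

0.15178

Needing more than 5 components ⇔ fewer than 4 successes in the first 5. With X ~ Binomial(5, 0.857143), P(Y > 5) = P(X ≤ 3).
  k=0: C(5,0)·0.857143^0·0.142857^5 = 0.0000595
  k=1: C(5,1)·0.857143^1·0.142857^4 = 0.0017850
  k=2: C(5,2)·0.857143^2·0.142857^3 = 0.0214196
  k=3: C(5,3)·0.857143^3·0.142857^2 = 0.1285179
P(X ≤ 3) = 0.1517820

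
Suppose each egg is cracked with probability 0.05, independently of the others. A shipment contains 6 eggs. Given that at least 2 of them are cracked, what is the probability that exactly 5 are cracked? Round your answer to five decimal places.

X ~ Binomial(6, 0.05). Want P(X=5 | X≥2) = P(X=5) / P(X≥2).
P(X=5) = C(6,5)·0.05^5·0.95^1 = 0.0000018
P(X≥2) = 1 − 0.7350919 − 0.2321343 = 0.0327738
Ratio = 0.0000018 / 0.0327738 = 0.0000543

0.00005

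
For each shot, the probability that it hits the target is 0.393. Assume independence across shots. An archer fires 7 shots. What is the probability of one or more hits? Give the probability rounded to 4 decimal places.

P(at least one) = 1 − P(none) = 1 − (1 − 0.393)^7
= 1 − 0.030361 = 0.969639

0.9696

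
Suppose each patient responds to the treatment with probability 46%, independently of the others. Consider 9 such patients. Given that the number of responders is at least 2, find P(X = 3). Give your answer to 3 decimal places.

0.210

X ~ Binomial(9, 0.46). Want P(X=3 | X≥2) = P(X=3) / P(X≥2).
P(X=3) = C(9,3)·0.46^3·0.54^6 = 0.20273
P(X≥2) = 1 − 0.00390 − 0.02993 = 0.96616
Ratio = 0.20273 / 0.96616 = 0.20983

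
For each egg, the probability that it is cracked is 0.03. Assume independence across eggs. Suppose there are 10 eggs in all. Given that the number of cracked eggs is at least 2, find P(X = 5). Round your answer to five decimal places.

X ~ Binomial(10, 0.03). Want P(X=5 | X≥2) = P(X=5) / P(X≥2).
P(X=5) = C(10,5)·0.03^5·0.97^5 = 0.0000053
P(X≥2) = 1 − 0.7374241 − 0.2280693 = 0.0345066
Ratio = 0.0000053 / 0.0345066 = 0.0001524

0.00015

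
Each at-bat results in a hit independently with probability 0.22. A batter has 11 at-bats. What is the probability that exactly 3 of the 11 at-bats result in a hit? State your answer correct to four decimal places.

X ~ Binomial(n=11, p=0.22).
P(X=3) = C(11,3) · p^3 · (1−p)^8
= 165 · 0.010648 · 0.13701 = 0.240718

0.2407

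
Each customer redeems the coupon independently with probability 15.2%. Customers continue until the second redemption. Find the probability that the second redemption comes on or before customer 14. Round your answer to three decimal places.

0.651

Finishing within 14 customers ⇔ at least 2 successes in the first 14. With X ~ Binomial(14, 0.152), P(Y ≤ 14) = 1 − P(X ≤ 1).
  k=0: C(14,0)·0.152^0·0.848^14 = 0.09944
  k=1: C(14,1)·0.152^1·0.848^13 = 0.24953
1 − 0.34896 = 0.65104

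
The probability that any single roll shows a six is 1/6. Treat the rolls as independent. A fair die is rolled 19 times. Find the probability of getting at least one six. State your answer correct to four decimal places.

0.9687

P(at least one) = 1 − P(none) = 1 − (1 − 0.166667)^19
= 1 − 0.031301 = 0.968699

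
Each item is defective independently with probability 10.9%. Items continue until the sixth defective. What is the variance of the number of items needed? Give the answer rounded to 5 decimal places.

449.96212

Y = total items until the sixth success; negative binomial with r=6, p=0.109.
Var(Y) = r(1−p)/p² = 6·0.891 / 0.109² = 449.9621244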